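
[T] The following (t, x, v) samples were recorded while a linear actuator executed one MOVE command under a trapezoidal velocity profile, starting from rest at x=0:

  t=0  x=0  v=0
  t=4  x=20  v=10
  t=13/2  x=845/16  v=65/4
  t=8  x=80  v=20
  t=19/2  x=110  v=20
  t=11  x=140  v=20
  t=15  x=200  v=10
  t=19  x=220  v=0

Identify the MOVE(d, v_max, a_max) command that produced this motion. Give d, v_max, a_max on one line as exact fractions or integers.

final state: t=19, x=220, v=0 → d = 220
a_max = (10−0)/(4−0) = 5/2
max v = 20 over t∈[8,11] → v_max = 20
check: 20·(8+3) = 220 ✓

d=220 v_max=20 a_max=5/2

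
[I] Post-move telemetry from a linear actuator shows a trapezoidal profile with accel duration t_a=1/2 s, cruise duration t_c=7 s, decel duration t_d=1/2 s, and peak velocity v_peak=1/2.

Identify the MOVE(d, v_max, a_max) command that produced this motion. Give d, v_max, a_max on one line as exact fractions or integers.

d=15/4 v_max=1/2 a_max=1

a_max = (1/2)/(1/2) = 1
d_a = ½·1/2·1/2 = 1/8; d_c = 1/2·7 = 7/2
d = 2·1/8 + 7/2 = 15/4
t_c = 7 > 0 ⇒ limit active, v_max = 1/2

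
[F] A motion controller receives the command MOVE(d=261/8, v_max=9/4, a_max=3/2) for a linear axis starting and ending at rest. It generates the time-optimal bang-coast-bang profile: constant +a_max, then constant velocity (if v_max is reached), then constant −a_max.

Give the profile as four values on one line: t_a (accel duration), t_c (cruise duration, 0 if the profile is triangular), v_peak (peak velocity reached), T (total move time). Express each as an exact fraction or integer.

(v_max)²/a_max = (9/4)²/(3/2) = 27/8
261/8 ≥ 27/8 so v_max reached
t_a = (9/4)/(3/2) = 3/2; v_peak = 9/4
d_cruise = 261/8 − 27/8 = 117/4; t_c = (117/4)/(9/4) = 13
T = 2·3/2 + 13 = 16

t_a=3/2 t_c=13 v_peak=9/4 T=16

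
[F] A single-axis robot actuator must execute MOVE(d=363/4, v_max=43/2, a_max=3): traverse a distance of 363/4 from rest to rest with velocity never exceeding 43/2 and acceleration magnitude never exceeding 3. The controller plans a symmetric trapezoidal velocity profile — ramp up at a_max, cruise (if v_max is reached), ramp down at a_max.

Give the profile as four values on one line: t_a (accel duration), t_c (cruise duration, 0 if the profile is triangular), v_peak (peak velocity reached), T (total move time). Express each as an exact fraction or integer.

vₘ²/aₘ = (43/2)²/3 = 1849/12
363/4 < 1849/12 → triangular
v_peak = √(363/4·3) = √(1089/4) = 33/2
t_a = (33/2)/3 = 11/2; t_c = 0
T = 2·11/2 = 11

t_a=11/2 t_c=0 v_peak=33/2 T=11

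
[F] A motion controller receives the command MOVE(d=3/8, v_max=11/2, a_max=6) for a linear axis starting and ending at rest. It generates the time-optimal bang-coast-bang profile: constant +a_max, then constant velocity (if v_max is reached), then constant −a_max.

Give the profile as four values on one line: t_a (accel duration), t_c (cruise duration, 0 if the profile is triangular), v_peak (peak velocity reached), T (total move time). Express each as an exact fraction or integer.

t_a=1/4 t_c=0 v_peak=3/2 T=1/2

(v_max)²/a_max = (11/2)²/6 = 121/24
3/8 < 121/24 ⇒ no cruise
v_peak = √(3/8·6) = √(9/4) = 3/2
t_a = (3/2)/6 = 1/4; t_c = 0
T = 2·1/4 = 1/2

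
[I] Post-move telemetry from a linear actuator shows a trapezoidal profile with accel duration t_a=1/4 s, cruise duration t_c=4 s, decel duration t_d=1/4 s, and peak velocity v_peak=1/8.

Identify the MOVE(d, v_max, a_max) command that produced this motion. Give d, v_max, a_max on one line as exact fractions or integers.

a_max = (1/8)/(1/4) = 1/2
d_a = ½·1/8·1/4 = 1/64; d_c = 1/8·4 = 1/2
d = 2·1/64 + 1/2 = 17/32
t_c = 4 > 0 → v_max = v_peak = 1/8

d=17/32 v_max=1/8 a_max=1/2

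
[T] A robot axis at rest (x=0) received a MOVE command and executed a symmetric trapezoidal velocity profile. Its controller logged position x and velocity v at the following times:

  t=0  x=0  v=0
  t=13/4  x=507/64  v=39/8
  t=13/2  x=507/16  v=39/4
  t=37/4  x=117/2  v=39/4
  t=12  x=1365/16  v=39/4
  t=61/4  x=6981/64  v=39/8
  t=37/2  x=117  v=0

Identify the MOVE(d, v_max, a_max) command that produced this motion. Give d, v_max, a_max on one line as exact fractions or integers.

d=117 v_max=39/4 a_max=3/2

final state: t=37/2, x=117, v=0 → d = 117
a_max = (39/8−0)/(13/4−0) = 3/2
max v = 39/4 over t∈[13/2,12] → v_max = 39/4
check: 39/4·(13/2+11/2) = 117 ✓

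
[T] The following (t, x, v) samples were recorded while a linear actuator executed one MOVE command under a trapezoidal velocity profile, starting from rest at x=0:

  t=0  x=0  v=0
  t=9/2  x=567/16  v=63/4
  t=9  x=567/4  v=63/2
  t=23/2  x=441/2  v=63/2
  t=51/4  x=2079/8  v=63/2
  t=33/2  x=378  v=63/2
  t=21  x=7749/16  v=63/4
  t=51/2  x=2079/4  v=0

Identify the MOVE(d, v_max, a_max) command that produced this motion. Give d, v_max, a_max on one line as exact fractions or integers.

final state: t=51/2, x=2079/4, v=0 → d = 2079/4
a_max = (63/4−0)/(9/2−0) = 7/2
max v = 63/2 over t∈[9,33/2] → v_max = 63/2
check: 63/2·(9+15/2) = 2079/4 ✓

d=2079/4 v_max=63/2 a_max=7/2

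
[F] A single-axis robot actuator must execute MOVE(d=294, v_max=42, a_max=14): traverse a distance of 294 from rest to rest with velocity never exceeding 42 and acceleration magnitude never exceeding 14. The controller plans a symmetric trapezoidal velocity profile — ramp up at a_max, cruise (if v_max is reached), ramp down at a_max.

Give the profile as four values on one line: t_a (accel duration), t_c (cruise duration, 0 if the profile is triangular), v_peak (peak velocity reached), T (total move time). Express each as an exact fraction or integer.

t_a=3 t_c=4 v_peak=42 T=10

(v_max)²/a_max = 42²/14 = 126
294 ≥ 126 → trapezoidal
t_a = 42/14 = 3; v_peak = 42
d_cruise = 294 − 126 = 168; t_c = 168/42 = 4
T = 2·3 + 4 = 10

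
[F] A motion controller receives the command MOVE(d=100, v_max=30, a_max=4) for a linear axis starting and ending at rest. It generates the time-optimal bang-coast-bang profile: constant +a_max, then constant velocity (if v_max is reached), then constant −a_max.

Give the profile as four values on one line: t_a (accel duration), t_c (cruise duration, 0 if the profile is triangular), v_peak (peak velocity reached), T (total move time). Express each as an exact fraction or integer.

t_a=5 t_c=0 v_peak=20 T=10

(v_max)²/a_max = 30²/4 = 225
100 < 225 ⇒ no cruise
v_peak = √(100·4) = √400 = 20
t_a = 20/4 = 5; t_c = 0
T = 2·5 = 10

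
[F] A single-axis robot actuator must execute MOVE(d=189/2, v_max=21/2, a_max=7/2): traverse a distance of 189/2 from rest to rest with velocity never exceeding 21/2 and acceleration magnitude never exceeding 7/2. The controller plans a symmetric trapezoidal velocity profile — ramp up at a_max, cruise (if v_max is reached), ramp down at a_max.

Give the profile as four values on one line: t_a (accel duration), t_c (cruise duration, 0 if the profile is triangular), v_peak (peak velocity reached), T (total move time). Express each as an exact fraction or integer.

t_a=3 t_c=6 v_peak=21/2 T=12

vₘ²/aₘ = (21/2)²/(7/2) = 63/2
189/2 ≥ 63/2 ⇒ cruise phase
t_a = (21/2)/(7/2) = 3; v_peak = 21/2
d_cruise = 189/2 − 63/2 = 63; t_c = 63/(21/2) = 6
T = 2·3 + 6 = 12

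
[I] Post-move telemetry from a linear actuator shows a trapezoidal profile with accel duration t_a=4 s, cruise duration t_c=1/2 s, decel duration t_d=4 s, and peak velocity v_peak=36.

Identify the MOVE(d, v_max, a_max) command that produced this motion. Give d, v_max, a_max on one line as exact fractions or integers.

a_max = 36/4 = 9
d_a = ½·36·4 = 72; d_c = 36·1/2 = 18
d = 2·72 + 18 = 162
t_c = 1/2 > 0 so v_max = 36

d=162 v_max=36 a_max=9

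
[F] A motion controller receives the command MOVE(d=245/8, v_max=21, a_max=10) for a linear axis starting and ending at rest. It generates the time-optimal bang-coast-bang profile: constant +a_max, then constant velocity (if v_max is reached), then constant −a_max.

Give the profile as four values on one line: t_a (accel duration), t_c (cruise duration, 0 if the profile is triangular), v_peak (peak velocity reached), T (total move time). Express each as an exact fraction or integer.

vₘ²/aₘ = 21²/10 = 441/10
245/8 < 441/10 so t_c = 0
v_peak = √(245/8·10) = √(1225/4) = 35/2
t_a = (35/2)/10 = 7/4; t_c = 0
T = 2·7/4 = 7/2

t_a=7/4 t_c=0 v_peak=35/2 T=7/2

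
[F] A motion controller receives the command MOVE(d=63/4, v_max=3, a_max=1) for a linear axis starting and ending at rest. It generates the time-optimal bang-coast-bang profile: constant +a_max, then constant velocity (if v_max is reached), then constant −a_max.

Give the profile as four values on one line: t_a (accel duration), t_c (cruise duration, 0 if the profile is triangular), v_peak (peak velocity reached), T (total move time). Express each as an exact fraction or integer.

t_a=3 t_c=9/4 v_peak=3 T=33/4

v_max²/a_max = 3²/1 = 9
63/4 ≥ 9 ⇒ cruise phase
t_a = 3/1 = 3; v_peak = 3
d_cruise = 63/4 − 9 = 27/4; t_c = (27/4)/3 = 9/4
T = 2·3 + 9/4 = 33/4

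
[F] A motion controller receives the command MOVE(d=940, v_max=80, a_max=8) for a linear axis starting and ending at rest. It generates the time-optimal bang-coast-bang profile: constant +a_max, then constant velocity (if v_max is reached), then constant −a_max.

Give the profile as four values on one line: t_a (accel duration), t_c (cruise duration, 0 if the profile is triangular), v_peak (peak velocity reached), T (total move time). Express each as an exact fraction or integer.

vₘ²/aₘ = 80²/8 = 800
940 ≥ 800 → trapezoidal
t_a = 80/8 = 10; v_peak = 80
d_cruise = 940 − 800 = 140; t_c = 140/80 = 7/4
T = 2·10 + 7/4 = 87/4

t_a=10 t_c=7/4 v_peak=80 T=87/4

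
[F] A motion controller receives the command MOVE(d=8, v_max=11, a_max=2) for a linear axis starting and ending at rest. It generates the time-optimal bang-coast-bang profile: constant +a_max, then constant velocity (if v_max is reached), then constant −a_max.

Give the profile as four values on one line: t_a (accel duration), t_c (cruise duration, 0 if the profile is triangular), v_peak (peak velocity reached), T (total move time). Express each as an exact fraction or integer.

v_max²/a_max = 11²/2 = 121/2
8 < 121/2 → triangular
v_peak = √(8·2) = √16 = 4
t_a = 4/2 = 2; t_c = 0
T = 2·2 = 4

t_a=2 t_c=0 v_peak=4 T=4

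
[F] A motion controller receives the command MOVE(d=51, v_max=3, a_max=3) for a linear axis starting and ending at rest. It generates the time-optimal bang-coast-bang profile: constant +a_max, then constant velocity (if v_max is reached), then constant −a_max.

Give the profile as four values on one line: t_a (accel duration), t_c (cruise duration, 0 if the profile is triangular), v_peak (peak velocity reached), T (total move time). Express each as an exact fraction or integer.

v_max²/a_max = 3²/3 = 3
51 ≥ 3 ⇒ cruise phase
t_a = 3/3 = 1; v_peak = 3
d_cruise = 51 − 3 = 48; t_c = 48/3 = 16
T = 2·1 + 16 = 18

t_a=1 t_c=16 v_peak=3 T=18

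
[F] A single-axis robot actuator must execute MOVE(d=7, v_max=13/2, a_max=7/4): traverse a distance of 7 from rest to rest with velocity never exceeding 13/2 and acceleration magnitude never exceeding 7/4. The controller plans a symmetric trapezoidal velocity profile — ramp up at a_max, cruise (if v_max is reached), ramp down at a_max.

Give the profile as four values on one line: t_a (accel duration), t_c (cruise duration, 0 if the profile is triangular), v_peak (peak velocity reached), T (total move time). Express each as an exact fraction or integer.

vₘ²/aₘ = (13/2)²/(7/4) = 169/7
7 < 169/7 ⇒ no cruise
v_peak = √(7·7/4) = √(49/4) = 7/2
t_a = (7/2)/(7/4) = 2; t_c = 0
T = 2·2 = 4

t_a=2 t_c=0 v_peak=7/2 T=4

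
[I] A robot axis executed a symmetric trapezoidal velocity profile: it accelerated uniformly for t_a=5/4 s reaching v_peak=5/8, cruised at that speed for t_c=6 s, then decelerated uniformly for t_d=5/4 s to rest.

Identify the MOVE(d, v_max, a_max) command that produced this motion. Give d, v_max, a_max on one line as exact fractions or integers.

d=145/32 v_max=5/8 a_max=1/2

a_max = (5/8)/(5/4) = 1/2
d_a = ½·5/8·5/4 = 25/64; d_c = 5/8·6 = 15/4
d = 2·25/64 + 15/4 = 145/32
t_c = 6 > 0 → v_max = v_peak = 5/8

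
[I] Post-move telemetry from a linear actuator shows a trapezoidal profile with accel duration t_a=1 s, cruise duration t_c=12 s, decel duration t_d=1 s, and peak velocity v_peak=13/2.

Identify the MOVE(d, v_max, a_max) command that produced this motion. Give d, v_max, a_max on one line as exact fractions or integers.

a_max = (13/2)/1 = 13/2
d_a = ½·13/2·1 = 13/4; d_c = 13/2·12 = 78
d = 2·13/4 + 78 = 169/2
t_c = 12 > 0 → v_max = v_peak = 13/2

d=169/2 v_max=13/2 a_max=13/2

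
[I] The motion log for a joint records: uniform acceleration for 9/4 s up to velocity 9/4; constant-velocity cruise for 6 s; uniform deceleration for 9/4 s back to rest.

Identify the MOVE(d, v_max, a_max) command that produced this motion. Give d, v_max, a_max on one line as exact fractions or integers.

a_max = (9/4)/(9/4) = 1
d_a = ½·9/4·9/4 = 81/32; d_c = 9/4·6 = 27/2
d = 2·81/32 + 27/2 = 297/16
t_c = 6 > 0 so v_max = 9/4

d=297/16 v_max=9/4 a_max=1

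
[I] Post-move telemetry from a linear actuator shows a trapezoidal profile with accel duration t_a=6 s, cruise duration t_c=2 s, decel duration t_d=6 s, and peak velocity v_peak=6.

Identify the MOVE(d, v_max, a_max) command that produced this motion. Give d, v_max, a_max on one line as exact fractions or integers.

d=48 v_max=6 a_max=1

a_max = 6/6 = 1
d_a = ½·6·6 = 18; d_c = 6·2 = 12
d = 2·18 + 12 = 48
t_c = 2 > 0 ⇒ limit active, v_max = 6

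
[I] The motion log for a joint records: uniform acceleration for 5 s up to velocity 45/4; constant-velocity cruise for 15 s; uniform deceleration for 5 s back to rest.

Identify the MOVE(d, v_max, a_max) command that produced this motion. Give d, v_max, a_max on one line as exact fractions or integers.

d=225 v_max=45/4 a_max=9/4

a_max = (45/4)/5 = 9/4
d_a = ½·45/4·5 = 225/8; d_c = 45/4·15 = 675/4
d = 2·225/8 + 675/4 = 225
t_c = 15 > 0 ⇒ limit active, v_max = 45/4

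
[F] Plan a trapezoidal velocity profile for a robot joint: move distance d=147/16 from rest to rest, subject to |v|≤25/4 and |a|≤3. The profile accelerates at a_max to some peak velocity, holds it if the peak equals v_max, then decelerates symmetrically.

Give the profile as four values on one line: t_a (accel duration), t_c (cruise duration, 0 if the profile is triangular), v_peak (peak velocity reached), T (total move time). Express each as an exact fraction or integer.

vₘ²/aₘ = (25/4)²/3 = 625/48
147/16 < 625/48 → triangular
v_peak = √(147/16·3) = √(441/16) = 21/4
t_a = (21/4)/3 = 7/4; t_c = 0
T = 2·7/4 = 7/2

t_a=7/4 t_c=0 v_peak=21/4 T=7/2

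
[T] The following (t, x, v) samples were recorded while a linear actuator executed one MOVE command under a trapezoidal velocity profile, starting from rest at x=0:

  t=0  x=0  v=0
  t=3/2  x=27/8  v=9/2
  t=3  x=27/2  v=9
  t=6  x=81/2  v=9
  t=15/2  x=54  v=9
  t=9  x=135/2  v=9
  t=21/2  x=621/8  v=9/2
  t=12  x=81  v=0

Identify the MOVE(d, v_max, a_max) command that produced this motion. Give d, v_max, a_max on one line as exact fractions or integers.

d=81 v_max=9 a_max=3

final state: t=12, x=81, v=0 → d = 81
a_max = (9/2−0)/(3/2−0) = 3
max v = 9 over t∈[3,9] → v_max = 9
check: 9·(3+6) = 81 ✓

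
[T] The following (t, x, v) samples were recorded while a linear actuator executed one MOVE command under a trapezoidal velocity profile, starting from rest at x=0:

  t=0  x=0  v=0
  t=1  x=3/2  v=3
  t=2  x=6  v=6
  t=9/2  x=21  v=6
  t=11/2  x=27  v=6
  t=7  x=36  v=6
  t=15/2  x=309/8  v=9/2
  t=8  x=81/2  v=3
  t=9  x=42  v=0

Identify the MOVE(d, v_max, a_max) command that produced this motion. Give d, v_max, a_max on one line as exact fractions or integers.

final state: t=9, x=42, v=0 → d = 42
a_max = (3−0)/(1−0) = 3
max v = 6 over t∈[2,7] → v_max = 6
check: 6·(2+5) = 42 ✓

d=42 v_max=6 a_max=3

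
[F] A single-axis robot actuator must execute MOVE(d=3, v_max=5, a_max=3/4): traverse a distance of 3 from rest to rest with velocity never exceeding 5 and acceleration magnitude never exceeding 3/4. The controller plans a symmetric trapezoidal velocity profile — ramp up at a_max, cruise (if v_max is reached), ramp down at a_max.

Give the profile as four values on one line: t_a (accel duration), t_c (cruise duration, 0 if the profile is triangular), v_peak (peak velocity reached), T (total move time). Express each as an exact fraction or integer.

vₘ²/aₘ = 5²/(3/4) = 100/3
3 < 100/3 so t_c = 0
v_peak = √(3·3/4) = √(9/4) = 3/2
t_a = (3/2)/(3/4) = 2; t_c = 0
T = 2·2 = 4

t_a=2 t_c=0 v_peak=3/2 T=4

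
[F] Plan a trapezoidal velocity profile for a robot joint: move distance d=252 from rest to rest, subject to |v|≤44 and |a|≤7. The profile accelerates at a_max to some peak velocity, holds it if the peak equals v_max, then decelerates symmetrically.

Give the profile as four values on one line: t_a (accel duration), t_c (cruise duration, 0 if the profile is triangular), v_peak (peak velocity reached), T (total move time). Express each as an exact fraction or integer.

t_a=6 t_c=0 v_peak=42 T=12

(v_max)²/a_max = 44²/7 = 1936/7
252 < 1936/7 ⇒ no cruise
v_peak = √(252·7) = √1764 = 42
t_a = 42/7 = 6; t_c = 0
T = 2·6 = 12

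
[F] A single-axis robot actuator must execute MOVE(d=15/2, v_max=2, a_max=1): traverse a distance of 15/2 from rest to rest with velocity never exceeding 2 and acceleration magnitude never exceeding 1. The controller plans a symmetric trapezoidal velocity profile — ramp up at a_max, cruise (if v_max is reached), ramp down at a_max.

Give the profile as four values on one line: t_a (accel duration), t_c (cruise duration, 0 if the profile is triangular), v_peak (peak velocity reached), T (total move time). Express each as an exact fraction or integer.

t_a=2 t_c=7/4 v_peak=2 T=23/4

vₘ²/aₘ = 2²/1 = 4
15/2 ≥ 4 ⇒ cruise phase
t_a = 2/1 = 2; v_peak = 2
d_cruise = 15/2 − 4 = 7/2; t_c = (7/2)/2 = 7/4
T = 2·2 + 7/4 = 23/4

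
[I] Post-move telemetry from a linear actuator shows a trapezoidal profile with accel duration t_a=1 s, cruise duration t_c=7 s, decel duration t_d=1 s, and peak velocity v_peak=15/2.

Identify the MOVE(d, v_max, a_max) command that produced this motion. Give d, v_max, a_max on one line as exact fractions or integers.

a_max = (15/2)/1 = 15/2
d_a = ½·15/2·1 = 15/4; d_c = 15/2·7 = 105/2
d = 2·15/4 + 105/2 = 60
t_c = 7 > 0 ⇒ limit active, v_max = 15/2

d=60 v_max=15/2 a_max=15/2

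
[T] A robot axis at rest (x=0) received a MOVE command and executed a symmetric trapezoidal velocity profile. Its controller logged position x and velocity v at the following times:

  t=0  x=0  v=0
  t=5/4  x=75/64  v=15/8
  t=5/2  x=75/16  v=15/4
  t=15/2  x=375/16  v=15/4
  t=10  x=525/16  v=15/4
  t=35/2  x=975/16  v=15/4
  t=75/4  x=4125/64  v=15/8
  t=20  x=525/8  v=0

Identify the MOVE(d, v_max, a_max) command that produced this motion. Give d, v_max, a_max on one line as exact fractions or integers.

final state: t=20, x=525/8, v=0 → d = 525/8
a_max = (15/8−0)/(5/4−0) = 3/2
max v = 15/4 over t∈[5/2,35/2] → v_max = 15/4
check: 15/4·(5/2+15) = 525/8 ✓

d=525/8 v_max=15/4 a_max=3/2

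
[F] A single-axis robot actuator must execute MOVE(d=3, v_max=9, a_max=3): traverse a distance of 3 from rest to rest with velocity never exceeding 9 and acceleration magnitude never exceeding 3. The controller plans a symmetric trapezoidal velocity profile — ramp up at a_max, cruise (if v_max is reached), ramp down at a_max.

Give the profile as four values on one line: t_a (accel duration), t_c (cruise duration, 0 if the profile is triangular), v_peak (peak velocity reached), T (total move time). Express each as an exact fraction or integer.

t_a=1 t_c=0 v_peak=3 T=2

vₘ²/aₘ = 9²/3 = 27
3 < 27 ⇒ no cruise
v_peak = √(3·3) = √9 = 3
t_a = 3/3 = 1; t_c = 0
T = 2·1 = 2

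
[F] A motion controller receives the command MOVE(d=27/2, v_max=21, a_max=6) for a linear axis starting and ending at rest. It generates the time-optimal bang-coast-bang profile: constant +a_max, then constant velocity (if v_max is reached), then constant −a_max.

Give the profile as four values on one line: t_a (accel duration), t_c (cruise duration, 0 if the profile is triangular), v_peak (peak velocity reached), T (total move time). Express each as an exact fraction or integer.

(v_max)²/a_max = 21²/6 = 147/2
27/2 < 147/2 → triangular
v_peak = √(27/2·6) = √81 = 9
t_a = 9/6 = 3/2; t_c = 0
T = 2·3/2 = 3

t_a=3/2 t_c=0 v_peak=9 T=3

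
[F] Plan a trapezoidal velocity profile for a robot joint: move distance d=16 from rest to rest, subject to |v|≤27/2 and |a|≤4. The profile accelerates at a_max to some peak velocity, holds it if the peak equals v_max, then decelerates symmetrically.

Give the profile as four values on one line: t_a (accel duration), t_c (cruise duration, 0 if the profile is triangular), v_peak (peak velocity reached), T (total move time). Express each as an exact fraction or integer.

v_max²/a_max = (27/2)²/4 = 729/16
16 < 729/16 so t_c = 0
v_peak = √(16·4) = √64 = 8
t_a = 8/4 = 2; t_c = 0
T = 2·2 = 4

t_a=2 t_c=0 v_peak=8 T=4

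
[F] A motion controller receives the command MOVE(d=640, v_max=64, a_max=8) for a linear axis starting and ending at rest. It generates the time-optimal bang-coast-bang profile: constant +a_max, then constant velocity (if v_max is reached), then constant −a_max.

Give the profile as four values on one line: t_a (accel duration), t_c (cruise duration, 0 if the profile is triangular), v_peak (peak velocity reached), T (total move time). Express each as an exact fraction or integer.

t_a=8 t_c=2 v_peak=64 T=18

(v_max)²/a_max = 64²/8 = 512
640 ≥ 512 → trapezoidal
t_a = 64/8 = 8; v_peak = 64
d_cruise = 640 − 512 = 128; t_c = 128/64 = 2
T = 2·8 + 2 = 18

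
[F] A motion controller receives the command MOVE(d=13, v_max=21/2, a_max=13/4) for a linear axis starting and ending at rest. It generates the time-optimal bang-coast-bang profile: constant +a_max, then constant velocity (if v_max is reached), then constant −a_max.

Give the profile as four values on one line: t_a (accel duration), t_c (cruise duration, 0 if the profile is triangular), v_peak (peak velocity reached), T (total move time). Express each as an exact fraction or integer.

vₘ²/aₘ = (21/2)²/(13/4) = 441/13
13 < 441/13 ⇒ no cruise
v_peak = √(13·13/4) = √(169/4) = 13/2
t_a = (13/2)/(13/4) = 2; t_c = 0
T = 2·2 = 4

t_a=2 t_c=0 v_peak=13/2 T=4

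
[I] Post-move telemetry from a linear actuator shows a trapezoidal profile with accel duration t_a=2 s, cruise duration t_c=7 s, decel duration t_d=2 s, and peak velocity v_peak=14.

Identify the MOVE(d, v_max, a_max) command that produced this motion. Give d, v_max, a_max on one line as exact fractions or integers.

d=126 v_max=14 a_max=7

a_max = 14/2 = 7
d_a = ½·14·2 = 14; d_c = 14·7 = 98
d = 2·14 + 98 = 126
t_c = 7 > 0 → v_max = v_peak = 14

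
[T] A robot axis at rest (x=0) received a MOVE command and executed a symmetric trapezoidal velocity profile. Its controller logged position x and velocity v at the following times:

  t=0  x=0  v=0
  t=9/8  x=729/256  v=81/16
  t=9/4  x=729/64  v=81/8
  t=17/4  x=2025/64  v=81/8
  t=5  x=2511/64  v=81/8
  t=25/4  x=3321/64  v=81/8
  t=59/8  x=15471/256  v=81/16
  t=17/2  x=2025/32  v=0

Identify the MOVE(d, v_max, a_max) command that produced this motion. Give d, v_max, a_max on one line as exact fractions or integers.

d=2025/32 v_max=81/8 a_max=9/2

final state: t=17/2, x=2025/32, v=0 → d = 2025/32
a_max = (81/16−0)/(9/8−0) = 9/2
max v = 81/8 over t∈[9/4,25/4] → v_max = 81/8
check: 81/8·(9/4+4) = 2025/32 ✓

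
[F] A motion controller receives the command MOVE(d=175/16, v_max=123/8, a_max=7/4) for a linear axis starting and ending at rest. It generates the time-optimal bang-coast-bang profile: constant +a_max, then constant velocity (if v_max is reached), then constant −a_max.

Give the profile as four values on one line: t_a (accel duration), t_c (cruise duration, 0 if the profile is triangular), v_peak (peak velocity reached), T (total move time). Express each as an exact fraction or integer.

vₘ²/aₘ = (123/8)²/(7/4) = 15129/112
175/16 < 15129/112 → triangular
v_peak = √(175/16·7/4) = √(1225/64) = 35/8
t_a = (35/8)/(7/4) = 5/2; t_c = 0
T = 2·5/2 = 5

t_a=5/2 t_c=0 v_peak=35/8 T=5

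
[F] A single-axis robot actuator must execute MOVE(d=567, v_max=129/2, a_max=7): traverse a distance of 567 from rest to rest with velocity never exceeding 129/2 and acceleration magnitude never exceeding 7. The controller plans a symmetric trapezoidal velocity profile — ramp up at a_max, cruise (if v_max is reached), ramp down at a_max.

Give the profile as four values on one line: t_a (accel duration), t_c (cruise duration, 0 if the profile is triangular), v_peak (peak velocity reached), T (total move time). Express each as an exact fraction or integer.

vₘ²/aₘ = (129/2)²/7 = 16641/28
567 < 16641/28 → triangular
v_peak = √(567·7) = √3969 = 63
t_a = 63/7 = 9; t_c = 0
T = 2·9 = 18

t_a=9 t_c=0 v_peak=63 T=18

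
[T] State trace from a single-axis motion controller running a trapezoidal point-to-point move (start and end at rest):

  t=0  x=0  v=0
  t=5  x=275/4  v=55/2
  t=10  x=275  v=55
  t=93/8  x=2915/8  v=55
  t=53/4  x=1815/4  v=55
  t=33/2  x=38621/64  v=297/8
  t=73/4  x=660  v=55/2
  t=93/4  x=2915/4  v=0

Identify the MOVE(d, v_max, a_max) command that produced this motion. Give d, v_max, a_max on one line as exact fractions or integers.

d=2915/4 v_max=55 a_max=11/2

final state: t=93/4, x=2915/4, v=0 → d = 2915/4
a_max = (55/2−0)/(5−0) = 11/2
max v = 55 over t∈[10,53/4] → v_max = 55
check: 55·(10+13/4) = 2915/4 ✓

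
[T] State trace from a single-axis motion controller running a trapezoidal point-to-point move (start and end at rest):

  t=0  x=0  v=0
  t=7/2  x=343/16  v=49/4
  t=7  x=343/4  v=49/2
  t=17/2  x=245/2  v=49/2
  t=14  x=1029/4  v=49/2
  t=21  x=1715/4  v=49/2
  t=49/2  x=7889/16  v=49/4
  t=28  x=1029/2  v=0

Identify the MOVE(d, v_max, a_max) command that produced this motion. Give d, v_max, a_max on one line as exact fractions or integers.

final state: t=28, x=1029/2, v=0 → d = 1029/2
a_max = (49/4−0)/(7/2−0) = 7/2
max v = 49/2 over t∈[7,21] → v_max = 49/2
check: 49/2·(7+14) = 1029/2 ✓

d=1029/2 v_max=49/2 a_max=7/2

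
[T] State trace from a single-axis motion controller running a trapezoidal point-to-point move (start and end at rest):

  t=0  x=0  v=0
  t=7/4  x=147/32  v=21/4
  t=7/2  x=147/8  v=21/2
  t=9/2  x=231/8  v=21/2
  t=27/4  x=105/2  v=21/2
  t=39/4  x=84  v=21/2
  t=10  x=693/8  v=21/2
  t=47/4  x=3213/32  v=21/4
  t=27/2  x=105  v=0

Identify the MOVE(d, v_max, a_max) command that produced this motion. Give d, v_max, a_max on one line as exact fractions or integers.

d=105 v_max=21/2 a_max=3

final state: t=27/2, x=105, v=0 → d = 105
a_max = (21/4−0)/(7/4−0) = 3
max v = 21/2 over t∈[7/2,10] → v_max = 21/2
check: 21/2·(7/2+13/2) = 105 ✓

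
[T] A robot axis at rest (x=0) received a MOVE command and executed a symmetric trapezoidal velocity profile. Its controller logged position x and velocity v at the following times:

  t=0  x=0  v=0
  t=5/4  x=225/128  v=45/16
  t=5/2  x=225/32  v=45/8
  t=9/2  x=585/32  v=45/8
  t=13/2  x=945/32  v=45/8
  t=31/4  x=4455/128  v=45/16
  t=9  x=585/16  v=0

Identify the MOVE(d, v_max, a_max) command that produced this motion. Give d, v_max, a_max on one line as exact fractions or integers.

final state: t=9, x=585/16, v=0 → d = 585/16
a_max = (45/16−0)/(5/4−0) = 9/4
max v = 45/8 over t∈[5/2,13/2] → v_max = 45/8
check: 45/8·(5/2+4) = 585/16 ✓

d=585/16 v_max=45/8 a_max=9/4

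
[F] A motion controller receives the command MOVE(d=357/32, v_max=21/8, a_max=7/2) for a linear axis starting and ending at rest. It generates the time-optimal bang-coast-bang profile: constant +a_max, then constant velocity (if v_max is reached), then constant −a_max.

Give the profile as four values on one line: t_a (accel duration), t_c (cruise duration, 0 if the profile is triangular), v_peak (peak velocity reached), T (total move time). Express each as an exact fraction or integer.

t_a=3/4 t_c=7/2 v_peak=21/8 T=5

(v_max)²/a_max = (21/8)²/(7/2) = 63/32
357/32 ≥ 63/32 → trapezoidal
t_a = (21/8)/(7/2) = 3/4; v_peak = 21/8
d_cruise = 357/32 − 63/32 = 147/16; t_c = (147/16)/(21/8) = 7/2
T = 2·3/4 + 7/2 = 5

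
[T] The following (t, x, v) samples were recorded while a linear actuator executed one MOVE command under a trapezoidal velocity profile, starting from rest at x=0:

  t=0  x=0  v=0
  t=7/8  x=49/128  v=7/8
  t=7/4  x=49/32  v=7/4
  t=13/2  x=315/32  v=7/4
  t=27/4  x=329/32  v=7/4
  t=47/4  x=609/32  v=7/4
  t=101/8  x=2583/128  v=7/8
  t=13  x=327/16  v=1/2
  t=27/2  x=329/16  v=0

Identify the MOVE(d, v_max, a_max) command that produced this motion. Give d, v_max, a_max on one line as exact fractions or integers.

d=329/16 v_max=7/4 a_max=1

final state: t=27/2, x=329/16, v=0 → d = 329/16
a_max = (7/8−0)/(7/8−0) = 1
max v = 7/4 over t∈[7/4,47/4] → v_max = 7/4
check: 7/4·(7/4+10) = 329/16 ✓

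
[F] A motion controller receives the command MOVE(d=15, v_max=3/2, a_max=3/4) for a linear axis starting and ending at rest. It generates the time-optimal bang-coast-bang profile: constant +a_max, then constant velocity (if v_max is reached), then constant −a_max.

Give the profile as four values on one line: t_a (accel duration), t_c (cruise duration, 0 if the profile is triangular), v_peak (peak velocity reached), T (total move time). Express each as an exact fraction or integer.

t_a=2 t_c=8 v_peak=3/2 T=12

(v_max)²/a_max = (3/2)²/(3/4) = 3
15 ≥ 3 → trapezoidal
t_a = (3/2)/(3/4) = 2; v_peak = 3/2
d_cruise = 15 − 3 = 12; t_c = 12/(3/2) = 8
T = 2·2 + 8 = 12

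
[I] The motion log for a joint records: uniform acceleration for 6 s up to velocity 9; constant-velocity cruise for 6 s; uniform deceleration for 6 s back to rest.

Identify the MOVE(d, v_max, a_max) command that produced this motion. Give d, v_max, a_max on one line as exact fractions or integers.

d=108 v_max=9 a_max=3/2

a_max = 9/6 = 3/2
d_a = ½·9·6 = 27; d_c = 9·6 = 54
d = 2·27 + 54 = 108
t_c = 6 > 0 so v_max = 9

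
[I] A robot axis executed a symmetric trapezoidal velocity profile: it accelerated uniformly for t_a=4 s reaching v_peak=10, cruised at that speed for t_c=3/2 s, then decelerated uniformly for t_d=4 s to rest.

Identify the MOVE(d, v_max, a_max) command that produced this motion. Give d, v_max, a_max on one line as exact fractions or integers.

d=55 v_max=10 a_max=5/2

a_max = 10/4 = 5/2
d_a = ½·10·4 = 20; d_c = 10·3/2 = 15
d = 2·20 + 15 = 55
t_c = 3/2 > 0 → v_max = v_peak = 10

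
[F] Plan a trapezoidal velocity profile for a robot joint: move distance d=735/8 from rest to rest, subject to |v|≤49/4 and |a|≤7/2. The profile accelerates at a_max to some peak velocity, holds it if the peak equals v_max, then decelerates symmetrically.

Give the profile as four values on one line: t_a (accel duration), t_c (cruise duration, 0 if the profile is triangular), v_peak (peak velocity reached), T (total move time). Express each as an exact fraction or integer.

(v_max)²/a_max = (49/4)²/(7/2) = 343/8
735/8 ≥ 343/8 so v_max reached
t_a = (49/4)/(7/2) = 7/2; v_peak = 49/4
d_cruise = 735/8 − 343/8 = 49; t_c = 49/(49/4) = 4
T = 2·7/2 + 4 = 11

t_a=7/2 t_c=4 v_peak=49/4 T=11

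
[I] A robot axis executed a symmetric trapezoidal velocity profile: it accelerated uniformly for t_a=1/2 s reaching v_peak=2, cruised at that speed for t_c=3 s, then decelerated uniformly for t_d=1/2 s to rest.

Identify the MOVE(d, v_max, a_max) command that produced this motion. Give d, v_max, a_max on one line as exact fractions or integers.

a_max = 2/(1/2) = 4
d_a = ½·2·1/2 = 1/2; d_c = 2·3 = 6
d = 2·1/2 + 6 = 7
t_c = 3 > 0 so v_max = 2

d=7 v_max=2 a_max=4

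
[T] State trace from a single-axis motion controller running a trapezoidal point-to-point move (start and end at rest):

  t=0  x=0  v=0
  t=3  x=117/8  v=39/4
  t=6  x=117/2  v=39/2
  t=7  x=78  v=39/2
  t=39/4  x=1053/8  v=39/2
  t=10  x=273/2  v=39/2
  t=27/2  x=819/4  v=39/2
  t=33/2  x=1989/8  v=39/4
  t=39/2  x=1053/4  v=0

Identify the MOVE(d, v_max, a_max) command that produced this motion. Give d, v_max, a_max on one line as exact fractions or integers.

final state: t=39/2, x=1053/4, v=0 → d = 1053/4
a_max = (39/4−0)/(3−0) = 13/4
max v = 39/2 over t∈[6,27/2] → v_max = 39/2
check: 39/2·(6+15/2) = 1053/4 ✓

d=1053/4 v_max=39/2 a_max=13/4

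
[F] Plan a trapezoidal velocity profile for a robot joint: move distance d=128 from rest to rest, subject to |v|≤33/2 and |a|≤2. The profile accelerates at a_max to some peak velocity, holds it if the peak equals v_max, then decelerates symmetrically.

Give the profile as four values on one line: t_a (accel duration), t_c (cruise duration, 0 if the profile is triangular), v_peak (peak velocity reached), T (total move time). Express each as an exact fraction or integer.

t_a=8 t_c=0 v_peak=16 T=16

vₘ²/aₘ = (33/2)²/2 = 1089/8
128 < 1089/8 → triangular
v_peak = √(128·2) = √256 = 16
t_a = 16/2 = 8; t_c = 0
T = 2·8 = 16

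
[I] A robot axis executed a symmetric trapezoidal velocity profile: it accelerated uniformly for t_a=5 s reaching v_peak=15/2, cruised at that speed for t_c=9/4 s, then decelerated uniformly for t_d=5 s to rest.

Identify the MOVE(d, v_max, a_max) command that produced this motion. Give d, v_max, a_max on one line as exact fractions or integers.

a_max = (15/2)/5 = 3/2
d_a = ½·15/2·5 = 75/4; d_c = 15/2·9/4 = 135/8
d = 2·75/4 + 135/8 = 435/8
t_c = 9/4 > 0 so v_max = 15/2

d=435/8 v_max=15/2 a_max=3/2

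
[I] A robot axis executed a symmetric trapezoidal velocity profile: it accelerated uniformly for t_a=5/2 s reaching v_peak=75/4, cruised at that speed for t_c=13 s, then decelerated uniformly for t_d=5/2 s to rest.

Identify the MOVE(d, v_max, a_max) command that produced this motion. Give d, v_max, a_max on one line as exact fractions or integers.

d=2325/8 v_max=75/4 a_max=15/2

a_max = (75/4)/(5/2) = 15/2
d_a = ½·75/4·5/2 = 375/16; d_c = 75/4·13 = 975/4
d = 2·375/16 + 975/4 = 2325/8
t_c = 13 > 0 → v_max = v_peak = 75/4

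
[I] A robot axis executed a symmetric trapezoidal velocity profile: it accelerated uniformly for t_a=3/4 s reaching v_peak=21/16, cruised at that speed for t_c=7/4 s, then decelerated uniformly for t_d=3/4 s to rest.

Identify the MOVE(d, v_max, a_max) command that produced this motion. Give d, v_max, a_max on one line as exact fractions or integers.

a_max = (21/16)/(3/4) = 7/4
d_a = ½·21/16·3/4 = 63/128; d_c = 21/16·7/4 = 147/64
d = 2·63/128 + 147/64 = 105/32
t_c = 7/4 > 0 ⇒ limit active, v_max = 21/16

d=105/32 v_max=21/16 a_max=7/4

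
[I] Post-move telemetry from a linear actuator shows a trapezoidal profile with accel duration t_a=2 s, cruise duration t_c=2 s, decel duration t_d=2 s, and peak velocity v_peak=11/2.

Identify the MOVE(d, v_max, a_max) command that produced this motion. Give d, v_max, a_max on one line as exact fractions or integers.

a_max = (11/2)/2 = 11/4
d_a = ½·11/2·2 = 11/2; d_c = 11/2·2 = 11
d = 2·11/2 + 11 = 22
t_c = 2 > 0 → v_max = v_peak = 11/2

d=22 v_max=11/2 a_max=11/4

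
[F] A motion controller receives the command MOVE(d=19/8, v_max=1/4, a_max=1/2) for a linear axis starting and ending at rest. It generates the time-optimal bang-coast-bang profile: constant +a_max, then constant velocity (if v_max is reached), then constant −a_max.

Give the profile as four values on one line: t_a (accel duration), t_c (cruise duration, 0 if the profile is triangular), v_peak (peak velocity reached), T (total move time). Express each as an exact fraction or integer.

t_a=1/2 t_c=9 v_peak=1/4 T=10

(v_max)²/a_max = (1/4)²/(1/2) = 1/8
19/8 ≥ 1/8 ⇒ cruise phase
t_a = (1/4)/(1/2) = 1/2; v_peak = 1/4
d_cruise = 19/8 − 1/8 = 9/4; t_c = (9/4)/(1/4) = 9
T = 2·1/2 + 9 = 10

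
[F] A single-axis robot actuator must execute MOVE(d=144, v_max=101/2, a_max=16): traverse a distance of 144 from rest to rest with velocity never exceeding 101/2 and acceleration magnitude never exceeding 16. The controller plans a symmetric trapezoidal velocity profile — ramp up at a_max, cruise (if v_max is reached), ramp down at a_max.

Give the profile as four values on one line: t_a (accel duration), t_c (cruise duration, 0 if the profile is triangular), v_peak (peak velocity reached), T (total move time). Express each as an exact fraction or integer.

t_a=3 t_c=0 v_peak=48 T=6

(v_max)²/a_max = (101/2)²/16 = 10201/64
144 < 10201/64 ⇒ no cruise
v_peak = √(144·16) = √2304 = 48
t_a = 48/16 = 3; t_c = 0
T = 2·3 = 6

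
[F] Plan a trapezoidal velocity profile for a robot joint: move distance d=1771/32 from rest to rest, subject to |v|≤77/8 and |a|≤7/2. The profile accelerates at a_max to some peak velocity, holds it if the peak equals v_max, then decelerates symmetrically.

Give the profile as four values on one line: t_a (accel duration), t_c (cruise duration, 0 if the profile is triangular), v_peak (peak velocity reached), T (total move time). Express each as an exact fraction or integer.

(v_max)²/a_max = (77/8)²/(7/2) = 847/32
1771/32 ≥ 847/32 → trapezoidal
t_a = (77/8)/(7/2) = 11/4; v_peak = 77/8
d_cruise = 1771/32 − 847/32 = 231/8; t_c = (231/8)/(77/8) = 3
T = 2·11/4 + 3 = 17/2

t_a=11/4 t_c=3 v_peak=77/8 T=17/2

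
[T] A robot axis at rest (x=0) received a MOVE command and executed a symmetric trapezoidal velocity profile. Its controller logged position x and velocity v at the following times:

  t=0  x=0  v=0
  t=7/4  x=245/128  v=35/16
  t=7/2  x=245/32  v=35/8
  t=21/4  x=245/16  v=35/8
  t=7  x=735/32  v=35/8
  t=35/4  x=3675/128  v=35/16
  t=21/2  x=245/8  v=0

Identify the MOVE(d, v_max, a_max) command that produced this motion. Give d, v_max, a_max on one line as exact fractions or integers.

d=245/8 v_max=35/8 a_max=5/4

final state: t=21/2, x=245/8, v=0 → d = 245/8
a_max = (35/16−0)/(7/4−0) = 5/4
max v = 35/8 over t∈[7/2,7] → v_max = 35/8
check: 35/8·(7/2+7/2) = 245/8 ✓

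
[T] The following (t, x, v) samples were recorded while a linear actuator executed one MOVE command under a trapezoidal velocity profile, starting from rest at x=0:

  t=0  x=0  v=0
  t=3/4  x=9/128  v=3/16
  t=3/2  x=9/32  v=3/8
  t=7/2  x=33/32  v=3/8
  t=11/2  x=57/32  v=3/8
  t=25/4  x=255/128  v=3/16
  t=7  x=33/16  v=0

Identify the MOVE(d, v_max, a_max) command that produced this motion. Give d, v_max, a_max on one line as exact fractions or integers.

final state: t=7, x=33/16, v=0 → d = 33/16
a_max = (3/16−0)/(3/4−0) = 1/4
max v = 3/8 over t∈[3/2,11/2] → v_max = 3/8
check: 3/8·(3/2+4) = 33/16 ✓

d=33/16 v_max=3/8 a_max=1/4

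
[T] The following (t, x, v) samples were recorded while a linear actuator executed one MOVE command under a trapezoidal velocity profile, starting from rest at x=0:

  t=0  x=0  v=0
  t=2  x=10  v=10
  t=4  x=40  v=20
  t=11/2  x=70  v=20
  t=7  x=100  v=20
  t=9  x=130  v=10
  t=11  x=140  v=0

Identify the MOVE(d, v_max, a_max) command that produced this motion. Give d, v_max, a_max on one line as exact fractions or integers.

final state: t=11, x=140, v=0 → d = 140
a_max = (10−0)/(2−0) = 5
max v = 20 over t∈[4,7] → v_max = 20
check: 20·(4+3) = 140 ✓

d=140 v_max=20 a_max=5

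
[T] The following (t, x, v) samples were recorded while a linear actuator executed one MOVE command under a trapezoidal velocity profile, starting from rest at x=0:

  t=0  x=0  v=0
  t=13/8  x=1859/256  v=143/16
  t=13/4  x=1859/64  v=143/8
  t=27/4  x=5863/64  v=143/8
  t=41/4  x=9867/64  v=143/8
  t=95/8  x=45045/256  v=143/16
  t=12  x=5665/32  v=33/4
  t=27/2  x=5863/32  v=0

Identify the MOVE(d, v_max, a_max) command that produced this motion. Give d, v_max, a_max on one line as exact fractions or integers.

final state: t=27/2, x=5863/32, v=0 → d = 5863/32
a_max = (143/16−0)/(13/8−0) = 11/2
max v = 143/8 over t∈[13/4,41/4] → v_max = 143/8
check: 143/8·(13/4+7) = 5863/32 ✓

d=5863/32 v_max=143/8 a_max=11/2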